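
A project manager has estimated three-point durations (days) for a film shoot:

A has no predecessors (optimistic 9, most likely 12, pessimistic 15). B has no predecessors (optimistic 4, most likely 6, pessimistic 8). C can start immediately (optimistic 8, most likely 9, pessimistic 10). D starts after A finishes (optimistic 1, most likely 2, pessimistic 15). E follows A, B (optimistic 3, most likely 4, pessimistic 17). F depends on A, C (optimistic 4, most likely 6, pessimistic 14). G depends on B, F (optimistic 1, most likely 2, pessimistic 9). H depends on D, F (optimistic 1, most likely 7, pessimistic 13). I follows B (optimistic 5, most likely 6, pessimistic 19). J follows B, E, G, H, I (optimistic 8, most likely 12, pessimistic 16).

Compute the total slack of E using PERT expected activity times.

8 days

te_A = (9 + 4·12 + 15)/6 = 72/6 = 12
te_B = (4 + 4·6 + 8)/6 = 36/6 = 6
te_C = (8 + 4·9 + 10)/6 = 54/6 = 9
te_D = (1 + 4·2 + 15)/6 = 24/6 = 4
te_E = (3 + 4·4 + 17)/6 = 36/6 = 6
te_F = (4 + 4·6 + 14)/6 = 42/6 = 7
te_G = (1 + 4·2 + 9)/6 = 18/6 = 3
te_H = (1 + 4·7 + 13)/6 = 42/6 = 7
te_I = (5 + 4·6 + 19)/6 = 48/6 = 8
te_J = (8 + 4·12 + 16)/6 = 72/6 = 12

Forward pass:
ES_A = 0; EF_A = 12
ES_B = 0; EF_B = 6
ES_C = 0; EF_C = 9
ES_D = 12; EF_D = 12+4 = 16
ES_E = max(EF_A=12, EF_B=6) = 12; EF_E = 12+6 = 18
ES_F = max(EF_A=12, EF_C=9) = 12; EF_F = 12+7 = 19
ES_G = max(EF_B=6, EF_F=19) = 19; EF_G = 19+3 = 22
ES_H = max(EF_D=16, EF_F=19) = 19; EF_H = 19+7 = 26
ES_I = 6; EF_I = 6+8 = 14
ES_J = max(EF_B=6, EF_E=18, EF_G=22, EF_H=26, EF_I=14) = 26; EF_J = 26+12 = 38
Expected project duration μ = 38 days. Critical path: A → F → H → J.

Backward pass:
LF_J = 38; LS_J = 38−12 = 26
LF_I = LS_J = 26; LS_I = 26−8 = 18
LF_H = LS_J = 26; LS_H = 26−7 = 19
LF_G = LS_J = 26; LS_G = 26−3 = 23
LF_F = min(LS_G=23, LS_H=19) = 19; LS_F = 19−7 = 12
LF_E = LS_J = 26; LS_E = 26−6 = 20
LF_D = LS_H = 19; LS_D = 19−4 = 15
LF_C = LS_F = 12; LS_C = 12−9 = 3
LF_B = min(LS_E=20, LS_G=23, LS_I=18, LS_J=26) = 18; LS_B = 18−6 = 12
LF_A = min(LS_D=15, LS_E=20, LS_F=12) = 12; LS_A = 12−12 = 0
Slack_E = LS_E − ES_E = 20 − 12 = 8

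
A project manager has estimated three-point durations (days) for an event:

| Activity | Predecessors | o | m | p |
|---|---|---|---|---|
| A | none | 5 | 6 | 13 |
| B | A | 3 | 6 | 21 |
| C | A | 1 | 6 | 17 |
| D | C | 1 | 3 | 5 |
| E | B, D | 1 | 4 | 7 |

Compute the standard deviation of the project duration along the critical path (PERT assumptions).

te_A = (5 + 4·6 + 13)/6 = 42/6 = 7; σ²_A = ((13−5)/6)² = 1.778
te_B = (3 + 4·6 + 21)/6 = 48/6 = 8; σ²_B = ((21−3)/6)² = 9.000
te_C = (1 + 4·6 + 17)/6 = 42/6 = 7; σ²_C = ((17−1)/6)² = 7.111
te_D = (1 + 4·3 + 5)/6 = 18/6 = 3; σ²_D = ((5−1)/6)² = 0.444
te_E = (1 + 4·4 + 7)/6 = 24/6 = 4; σ²_E = ((7−1)/6)² = 1.000

Forward pass:
ES_A = 0; EF_A = 7
ES_B = 7; EF_B = 7+8 = 15
ES_C = 7; EF_C = 7+7 = 14
ES_D = 14; EF_D = 14+3 = 17
ES_E = max(EF_B=15, EF_D=17) = 17; EF_E = 17+4 = 21
Expected project duration μ = 21 days. Critical path: A → C → D → E.

Variance along critical path = 1.778 + 7.111 + 0.444 + 1.000 = 10.333
σ = √10.333 = 3.215 days

3.21 days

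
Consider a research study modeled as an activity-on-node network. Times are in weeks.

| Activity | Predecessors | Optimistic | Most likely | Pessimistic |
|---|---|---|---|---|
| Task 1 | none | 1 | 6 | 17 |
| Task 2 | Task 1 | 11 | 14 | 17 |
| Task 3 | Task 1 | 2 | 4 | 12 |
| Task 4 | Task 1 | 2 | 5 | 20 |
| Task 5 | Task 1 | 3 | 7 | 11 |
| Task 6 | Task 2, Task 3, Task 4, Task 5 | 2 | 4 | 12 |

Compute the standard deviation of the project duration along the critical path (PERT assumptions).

3.30 weeks

te_Task 1 = (1 + 4·6 + 17)/6 = 42/6 = 7; σ²_Task 1 = ((17−1)/6)² = 7.111
te_Task 2 = (11 + 4·14 + 17)/6 = 84/6 = 14; σ²_Task 2 = ((17−11)/6)² = 1.000
te_Task 3 = (2 + 4·4 + 12)/6 = 30/6 = 5; σ²_Task 3 = ((12−2)/6)² = 2.778
te_Task 4 = (2 + 4·5 + 20)/6 = 42/6 = 7; σ²_Task 4 = ((20−2)/6)² = 9.000
te_Task 5 = (3 + 4·7 + 11)/6 = 42/6 = 7; σ²_Task 5 = ((11−3)/6)² = 1.778
te_Task 6 = (2 + 4·4 + 12)/6 = 30/6 = 5; σ²_Task 6 = ((12−2)/6)² = 2.778

Forward pass:
ES_Task 1 = 0; EF_Task 1 = 7
ES_Task 2 = 7; EF_Task 2 = 7+14 = 21
ES_Task 3 = 7; EF_Task 3 = 7+5 = 12
ES_Task 4 = 7; EF_Task 4 = 7+7 = 14
ES_Task 5 = 7; EF_Task 5 = 7+7 = 14
ES_Task 6 = max(EF_Task 2=21, EF_Task 3=12, EF_Task 4=14, EF_Task 5=14) = 21; EF_Task 6 = 21+5 = 26
Expected project duration μ = 26 weeks. Critical path: Task 1 → Task 2 → Task 6.

Variance along critical path = 7.111 + 1.000 + 2.778 = 10.889
σ = √10.889 = 3.300 weeks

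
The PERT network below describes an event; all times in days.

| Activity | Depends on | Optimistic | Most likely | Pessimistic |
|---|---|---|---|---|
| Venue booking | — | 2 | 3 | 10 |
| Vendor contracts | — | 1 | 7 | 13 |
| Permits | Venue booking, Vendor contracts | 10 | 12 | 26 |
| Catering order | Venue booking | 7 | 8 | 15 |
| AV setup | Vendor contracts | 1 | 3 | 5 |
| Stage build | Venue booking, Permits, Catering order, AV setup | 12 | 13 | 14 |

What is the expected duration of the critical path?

34 days

te_Venue booking = (2 + 4·3 + 10)/6 = 24/6 = 4
te_Vendor contracts = (1 + 4·7 + 13)/6 = 42/6 = 7
te_Permits = (10 + 4·12 + 26)/6 = 84/6 = 14
te_Catering order = (7 + 4·8 + 15)/6 = 54/6 = 9
te_AV setup = (1 + 4·3 + 5)/6 = 18/6 = 3
te_Stage build = (12 + 4·13 + 14)/6 = 78/6 = 13

Forward pass:
ES_Venue booking = 0; EF_Venue booking = 4
ES_Vendor contracts = 0; EF_Vendor contracts = 7
ES_Permits = max(EF_Venue booking=4, EF_Vendor contracts=7) = 7; EF_Permits = 7+14 = 21
ES_Catering order = 4; EF_Catering order = 4+9 = 13
ES_AV setup = 7; EF_AV setup = 7+3 = 10
ES_Stage build = max(EF_Venue booking=4, EF_Permits=21, EF_Catering order=13, EF_AV setup=10) = 21; EF_Stage build = 21+13 = 34
Expected project duration μ = 34 days. Critical path: Vendor contracts → Permits → Stage build.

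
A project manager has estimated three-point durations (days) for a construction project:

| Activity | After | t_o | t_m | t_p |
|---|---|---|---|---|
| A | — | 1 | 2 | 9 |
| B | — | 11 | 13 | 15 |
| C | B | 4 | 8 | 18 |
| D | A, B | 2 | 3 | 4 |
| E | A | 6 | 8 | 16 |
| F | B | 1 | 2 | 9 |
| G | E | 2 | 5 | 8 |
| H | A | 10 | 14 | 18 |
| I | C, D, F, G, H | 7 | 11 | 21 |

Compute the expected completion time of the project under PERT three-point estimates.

te_A = (1 + 4·2 + 9)/6 = 18/6 = 3
te_B = (11 + 4·13 + 15)/6 = 78/6 = 13
te_C = (4 + 4·8 + 18)/6 = 54/6 = 9
te_D = (2 + 4·3 + 4)/6 = 18/6 = 3
te_E = (6 + 4·8 + 16)/6 = 54/6 = 9
te_F = (1 + 4·2 + 9)/6 = 18/6 = 3
te_G = (2 + 4·5 + 8)/6 = 30/6 = 5
te_H = (10 + 4·14 + 18)/6 = 84/6 = 14
te_I = (7 + 4·11 + 21)/6 = 72/6 = 12

Forward pass:
ES_A = 0; EF_A = 3
ES_B = 0; EF_B = 13
ES_C = 13; EF_C = 13+9 = 22
ES_D = max(EF_A=3, EF_B=13) = 13; EF_D = 13+3 = 16
ES_E = 3; EF_E = 3+9 = 12
ES_F = 13; EF_F = 13+3 = 16
ES_G = 12; EF_G = 12+5 = 17
ES_H = 3; EF_H = 3+14 = 17
ES_I = max(EF_C=22, EF_D=16, EF_F=16, EF_G=17, EF_H=17) = 22; EF_I = 22+12 = 34
Expected project duration μ = 34 days. Critical path: B → C → I.

34 days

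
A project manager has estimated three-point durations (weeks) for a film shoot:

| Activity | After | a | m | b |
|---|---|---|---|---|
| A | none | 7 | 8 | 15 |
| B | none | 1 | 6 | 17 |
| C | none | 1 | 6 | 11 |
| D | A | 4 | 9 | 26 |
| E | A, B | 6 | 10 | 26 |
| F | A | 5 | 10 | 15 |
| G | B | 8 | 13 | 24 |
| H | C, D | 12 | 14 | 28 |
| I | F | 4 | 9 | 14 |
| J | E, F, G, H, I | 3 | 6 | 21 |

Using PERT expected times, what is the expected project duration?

44 weeks

te_A = (7 + 4·8 + 15)/6 = 54/6 = 9
te_B = (1 + 4·6 + 17)/6 = 42/6 = 7
te_C = (1 + 4·6 + 11)/6 = 36/6 = 6
te_D = (4 + 4·9 + 26)/6 = 66/6 = 11
te_E = (6 + 4·10 + 26)/6 = 72/6 = 12
te_F = (5 + 4·10 + 15)/6 = 60/6 = 10
te_G = (8 + 4·13 + 24)/6 = 84/6 = 14
te_H = (12 + 4·14 + 28)/6 = 96/6 = 16
te_I = (4 + 4·9 + 14)/6 = 54/6 = 9
te_J = (3 + 4·6 + 21)/6 = 48/6 = 8

Forward pass:
ES_A = 0; EF_A = 9
ES_B = 0; EF_B = 7
ES_C = 0; EF_C = 6
ES_D = 9; EF_D = 9+11 = 20
ES_E = max(EF_A=9, EF_B=7) = 9; EF_E = 9+12 = 21
ES_F = 9; EF_F = 9+10 = 19
ES_G = 7; EF_G = 7+14 = 21
ES_H = max(EF_C=6, EF_D=20) = 20; EF_H = 20+16 = 36
ES_I = 19; EF_I = 19+9 = 28
ES_J = max(EF_E=21, EF_F=19, EF_G=21, EF_H=36, EF_I=28) = 36; EF_J = 36+8 = 44
Expected project duration μ = 44 weeks. Critical path: A → D → H → J.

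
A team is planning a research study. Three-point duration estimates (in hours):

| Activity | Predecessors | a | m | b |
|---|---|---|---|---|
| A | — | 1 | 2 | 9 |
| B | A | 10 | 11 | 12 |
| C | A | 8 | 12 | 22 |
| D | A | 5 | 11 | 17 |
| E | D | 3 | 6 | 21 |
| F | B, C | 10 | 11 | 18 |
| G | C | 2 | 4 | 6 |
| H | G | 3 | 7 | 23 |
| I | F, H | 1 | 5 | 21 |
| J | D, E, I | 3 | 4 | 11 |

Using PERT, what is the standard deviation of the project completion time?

te_A = (1 + 4·2 + 9)/6 = 18/6 = 3; σ²_A = ((9−1)/6)² = 1.778
te_B = (10 + 4·11 + 12)/6 = 66/6 = 11; σ²_B = ((12−10)/6)² = 0.111
te_C = (8 + 4·12 + 22)/6 = 78/6 = 13; σ²_C = ((22−8)/6)² = 5.444
te_D = (5 + 4·11 + 17)/6 = 66/6 = 11; σ²_D = ((17−5)/6)² = 4.000
te_E = (3 + 4·6 + 21)/6 = 48/6 = 8; σ²_E = ((21−3)/6)² = 9.000
te_F = (10 + 4·11 + 18)/6 = 72/6 = 12; σ²_F = ((18−10)/6)² = 1.778
te_G = (2 + 4·4 + 6)/6 = 24/6 = 4; σ²_G = ((6−2)/6)² = 0.444
te_H = (3 + 4·7 + 23)/6 = 54/6 = 9; σ²_H = ((23−3)/6)² = 11.111
te_I = (1 + 4·5 + 21)/6 = 42/6 = 7; σ²_I = ((21−1)/6)² = 11.111
te_J = (3 + 4·4 + 11)/6 = 30/6 = 5; σ²_J = ((11−3)/6)² = 1.778

Forward pass:
ES_A = 0; EF_A = 3
ES_B = 3; EF_B = 3+11 = 14
ES_C = 3; EF_C = 3+13 = 16
ES_D = 3; EF_D = 3+11 = 14
ES_E = 14; EF_E = 14+8 = 22
ES_F = max(EF_B=14, EF_C=16) = 16; EF_F = 16+12 = 28
ES_G = 16; EF_G = 16+4 = 20
ES_H = 20; EF_H = 20+9 = 29
ES_I = max(EF_F=28, EF_H=29) = 29; EF_I = 29+7 = 36
ES_J = max(EF_D=14, EF_E=22, EF_I=36) = 36; EF_J = 36+5 = 41
Expected project duration μ = 41 hours. Critical path: A → C → G → H → I → J.

Variance along critical path = 1.778 + 5.444 + 0.444 + 11.111 + 11.111 + 1.778 = 31.667
σ = √31.667 = 5.627 hours

5.63 hours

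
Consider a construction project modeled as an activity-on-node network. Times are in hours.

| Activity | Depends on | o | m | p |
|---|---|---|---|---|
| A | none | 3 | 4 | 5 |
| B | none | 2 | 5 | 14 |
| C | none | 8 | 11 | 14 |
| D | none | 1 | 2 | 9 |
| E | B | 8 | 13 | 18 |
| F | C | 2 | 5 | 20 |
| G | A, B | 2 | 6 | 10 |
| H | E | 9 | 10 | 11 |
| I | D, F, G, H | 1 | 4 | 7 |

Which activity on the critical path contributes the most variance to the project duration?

B

te_A = (3 + 4·4 + 5)/6 = 24/6 = 4; σ²_A = ((5−3)/6)² = 0.111
te_B = (2 + 4·5 + 14)/6 = 36/6 = 6; σ²_B = ((14−2)/6)² = 4.000
te_C = (8 + 4·11 + 14)/6 = 66/6 = 11; σ²_C = ((14−8)/6)² = 1.000
te_D = (1 + 4·2 + 9)/6 = 18/6 = 3; σ²_D = ((9−1)/6)² = 1.778
te_E = (8 + 4·13 + 18)/6 = 78/6 = 13; σ²_E = ((18−8)/6)² = 2.778
te_F = (2 + 4·5 + 20)/6 = 42/6 = 7; σ²_F = ((20−2)/6)² = 9.000
te_G = (2 + 4·6 + 10)/6 = 36/6 = 6; σ²_G = ((10−2)/6)² = 1.778
te_H = (9 + 4·10 + 11)/6 = 60/6 = 10; σ²_H = ((11−9)/6)² = 0.111
te_I = (1 + 4·4 + 7)/6 = 24/6 = 4; σ²_I = ((7−1)/6)² = 1.000

Forward pass:
ES_A = 0; EF_A = 4
ES_B = 0; EF_B = 6
ES_C = 0; EF_C = 11
ES_D = 0; EF_D = 3
ES_E = 6; EF_E = 6+13 = 19
ES_F = 11; EF_F = 11+7 = 18
ES_G = max(EF_A=4, EF_B=6) = 6; EF_G = 6+6 = 12
ES_H = 19; EF_H = 19+10 = 29
ES_I = max(EF_D=3, EF_F=18, EF_G=12, EF_H=29) = 29; EF_I = 29+4 = 33
Expected project duration μ = 33 hours. Critical path: B → E → H → I.

Variances on critical path: σ²_B=4.000, σ²_E=2.778, σ²_H=0.111, σ²_I=1.000.
Largest is σ²_B = 4.000.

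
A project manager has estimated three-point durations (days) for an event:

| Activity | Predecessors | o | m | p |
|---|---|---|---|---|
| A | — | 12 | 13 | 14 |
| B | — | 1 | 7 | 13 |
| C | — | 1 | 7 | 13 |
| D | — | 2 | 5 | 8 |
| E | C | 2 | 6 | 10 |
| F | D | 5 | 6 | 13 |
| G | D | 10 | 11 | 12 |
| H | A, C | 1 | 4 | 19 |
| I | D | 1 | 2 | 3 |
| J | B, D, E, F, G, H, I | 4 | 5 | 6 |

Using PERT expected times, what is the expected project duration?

24 days

te_A = (12 + 4·13 + 14)/6 = 78/6 = 13
te_B = (1 + 4·7 + 13)/6 = 42/6 = 7
te_C = (1 + 4·7 + 13)/6 = 42/6 = 7
te_D = (2 + 4·5 + 8)/6 = 30/6 = 5
te_E = (2 + 4·6 + 10)/6 = 36/6 = 6
te_F = (5 + 4·6 + 13)/6 = 42/6 = 7
te_G = (10 + 4·11 + 12)/6 = 66/6 = 11
te_H = (1 + 4·4 + 19)/6 = 36/6 = 6
te_I = (1 + 4·2 + 3)/6 = 12/6 = 2
te_J = (4 + 4·5 + 6)/6 = 30/6 = 5

Forward pass:
ES_A = 0; EF_A = 13
ES_B = 0; EF_B = 7
ES_C = 0; EF_C = 7
ES_D = 0; EF_D = 5
ES_E = 7; EF_E = 7+6 = 13
ES_F = 5; EF_F = 5+7 = 12
ES_G = 5; EF_G = 5+11 = 16
ES_H = max(EF_A=13, EF_C=7) = 13; EF_H = 13+6 = 19
ES_I = 5; EF_I = 5+2 = 7
ES_J = max(EF_B=7, EF_D=5, EF_E=13, EF_F=12, EF_G=16, EF_H=19, EF_I=7) = 19; EF_J = 19+5 = 24
Expected project duration μ = 24 days. Critical path: A → H → J.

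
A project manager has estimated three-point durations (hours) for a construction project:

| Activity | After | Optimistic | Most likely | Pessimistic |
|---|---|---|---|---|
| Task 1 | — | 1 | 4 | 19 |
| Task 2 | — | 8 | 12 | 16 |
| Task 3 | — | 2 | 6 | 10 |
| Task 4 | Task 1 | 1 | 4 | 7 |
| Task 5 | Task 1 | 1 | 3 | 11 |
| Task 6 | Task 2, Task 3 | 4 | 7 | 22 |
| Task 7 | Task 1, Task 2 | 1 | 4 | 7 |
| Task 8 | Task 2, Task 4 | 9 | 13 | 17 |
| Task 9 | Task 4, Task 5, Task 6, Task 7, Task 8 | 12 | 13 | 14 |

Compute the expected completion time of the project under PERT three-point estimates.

te_Task 1 = (1 + 4·4 + 19)/6 = 36/6 = 6
te_Task 2 = (8 + 4·12 + 16)/6 = 72/6 = 12
te_Task 3 = (2 + 4·6 + 10)/6 = 36/6 = 6
te_Task 4 = (1 + 4·4 + 7)/6 = 24/6 = 4
te_Task 5 = (1 + 4·3 + 11)/6 = 24/6 = 4
te_Task 6 = (4 + 4·7 + 22)/6 = 54/6 = 9
te_Task 7 = (1 + 4·4 + 7)/6 = 24/6 = 4
te_Task 8 = (9 + 4·13 + 17)/6 = 78/6 = 13
te_Task 9 = (12 + 4·13 + 14)/6 = 78/6 = 13

Forward pass:
ES_Task 1 = 0; EF_Task 1 = 6
ES_Task 2 = 0; EF_Task 2 = 12
ES_Task 3 = 0; EF_Task 3 = 6
ES_Task 4 = 6; EF_Task 4 = 6+4 = 10
ES_Task 5 = 6; EF_Task 5 = 6+4 = 10
ES_Task 6 = max(EF_Task 2=12, EF_Task 3=6) = 12; EF_Task 6 = 12+9 = 21
ES_Task 7 = max(EF_Task 1=6, EF_Task 2=12) = 12; EF_Task 7 = 12+4 = 16
ES_Task 8 = max(EF_Task 2=12, EF_Task 4=10) = 12; EF_Task 8 = 12+13 = 25
ES_Task 9 = max(EF_Task 4=10, EF_Task 5=10, EF_Task 6=21, EF_Task 7=16, EF_Task 8=25) = 25; EF_Task 9 = 25+13 = 38
Expected project duration μ = 38 hours. Critical path: Task 2 → Task 8 → Task 9.

38 hours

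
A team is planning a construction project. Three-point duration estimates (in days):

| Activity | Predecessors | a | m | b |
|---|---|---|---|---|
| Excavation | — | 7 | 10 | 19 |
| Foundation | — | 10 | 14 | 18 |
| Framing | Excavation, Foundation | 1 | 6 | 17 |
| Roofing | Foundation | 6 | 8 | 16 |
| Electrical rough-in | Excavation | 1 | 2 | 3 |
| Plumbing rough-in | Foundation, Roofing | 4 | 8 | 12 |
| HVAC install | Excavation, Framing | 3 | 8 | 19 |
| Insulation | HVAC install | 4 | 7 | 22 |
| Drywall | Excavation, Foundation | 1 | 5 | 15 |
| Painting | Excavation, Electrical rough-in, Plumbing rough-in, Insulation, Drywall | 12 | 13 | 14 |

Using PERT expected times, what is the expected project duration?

52 days

te_Excavation = (7 + 4·10 + 19)/6 = 66/6 = 11
te_Foundation = (10 + 4·14 + 18)/6 = 84/6 = 14
te_Framing = (1 + 4·6 + 17)/6 = 42/6 = 7
te_Roofing = (6 + 4·8 + 16)/6 = 54/6 = 9
te_Electrical rough-in = (1 + 4·2 + 3)/6 = 12/6 = 2
te_Plumbing rough-in = (4 + 4·8 + 12)/6 = 48/6 = 8
te_HVAC install = (3 + 4·8 + 19)/6 = 54/6 = 9
te_Insulation = (4 + 4·7 + 22)/6 = 54/6 = 9
te_Drywall = (1 + 4·5 + 15)/6 = 36/6 = 6
te_Painting = (12 + 4·13 + 14)/6 = 78/6 = 13

Forward pass:
ES_Excavation = 0; EF_Excavation = 11
ES_Foundation = 0; EF_Foundation = 14
ES_Framing = max(EF_Excavation=11, EF_Foundation=14) = 14; EF_Framing = 14+7 = 21
ES_Roofing = 14; EF_Roofing = 14+9 = 23
ES_Electrical rough-in = 11; EF_Electrical rough-in = 11+2 = 13
ES_Plumbing rough-in = max(EF_Foundation=14, EF_Roofing=23) = 23; EF_Plumbing rough-in = 23+8 = 31
ES_HVAC install = max(EF_Excavation=11, EF_Framing=21) = 21; EF_HVAC install = 21+9 = 30
ES_Insulation = 30; EF_Insulation = 30+9 = 39
ES_Drywall = max(EF_Excavation=11, EF_Foundation=14) = 14; EF_Drywall = 14+6 = 20
ES_Painting = max(EF_Excavation=11, EF_Electrical rough-in=13, EF_Plumbing rough-in=31, EF_Insulation=39, EF_Drywall=20) = 39; EF_Painting = 39+13 = 52
Expected project duration μ = 52 days. Critical path: Foundation → Framing → HVAC install → Insulation → Painting.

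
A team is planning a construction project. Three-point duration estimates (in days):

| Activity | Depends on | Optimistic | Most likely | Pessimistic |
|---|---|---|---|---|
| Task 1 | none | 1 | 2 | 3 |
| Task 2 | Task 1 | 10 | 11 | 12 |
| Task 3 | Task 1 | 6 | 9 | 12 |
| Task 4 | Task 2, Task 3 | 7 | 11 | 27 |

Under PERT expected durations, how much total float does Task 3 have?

te_Task 1 = (1 + 4·2 + 3)/6 = 12/6 = 2
te_Task 2 = (10 + 4·11 + 12)/6 = 66/6 = 11
te_Task 3 = (6 + 4·9 + 12)/6 = 54/6 = 9
te_Task 4 = (7 + 4·11 + 27)/6 = 78/6 = 13

Forward pass:
ES_Task 1 = 0; EF_Task 1 = 2
ES_Task 2 = 2; EF_Task 2 = 2+11 = 13
ES_Task 3 = 2; EF_Task 3 = 2+9 = 11
ES_Task 4 = max(EF_Task 2=13, EF_Task 3=11) = 13; EF_Task 4 = 13+13 = 26
Expected project duration μ = 26 days. Critical path: Task 1 → Task 2 → Task 4.

Backward pass:
LF_Task 4 = 26; LS_Task 4 = 26−13 = 13
LF_Task 3 = LS_Task 4 = 13; LS_Task 3 = 13−9 = 4
LF_Task 2 = LS_Task 4 = 13; LS_Task 2 = 13−11 = 2
LF_Task 1 = min(LS_Task 2=2, LS_Task 3=4) = 2; LS_Task 1 = 2−2 = 0
Slack_Task 3 = LS_Task 3 − ES_Task 3 = 4 − 2 = 2

2 days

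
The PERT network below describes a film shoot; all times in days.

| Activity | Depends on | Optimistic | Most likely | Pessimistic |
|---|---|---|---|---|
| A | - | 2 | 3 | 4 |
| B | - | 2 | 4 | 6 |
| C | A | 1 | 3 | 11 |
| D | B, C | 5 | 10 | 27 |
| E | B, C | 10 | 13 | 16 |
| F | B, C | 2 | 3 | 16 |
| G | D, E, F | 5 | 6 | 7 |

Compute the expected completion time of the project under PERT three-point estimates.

te_A = (2 + 4·3 + 4)/6 = 18/6 = 3
te_B = (2 + 4·4 + 6)/6 = 24/6 = 4
te_C = (1 + 4·3 + 11)/6 = 24/6 = 4
te_D = (5 + 4·10 + 27)/6 = 72/6 = 12
te_E = (10 + 4·13 + 16)/6 = 78/6 = 13
te_F = (2 + 4·3 + 16)/6 = 30/6 = 5
te_G = (5 + 4·6 + 7)/6 = 36/6 = 6

Forward pass:
ES_A = 0; EF_A = 3
ES_B = 0; EF_B = 4
ES_C = 3; EF_C = 3+4 = 7
ES_D = max(EF_B=4, EF_C=7) = 7; EF_D = 7+12 = 19
ES_E = max(EF_B=4, EF_C=7) = 7; EF_E = 7+13 = 20
ES_F = max(EF_B=4, EF_C=7) = 7; EF_F = 7+5 = 12
ES_G = max(EF_D=19, EF_E=20, EF_F=12) = 20; EF_G = 20+6 = 26
Expected project duration μ = 26 days. Critical path: A → C → E → G.

26 days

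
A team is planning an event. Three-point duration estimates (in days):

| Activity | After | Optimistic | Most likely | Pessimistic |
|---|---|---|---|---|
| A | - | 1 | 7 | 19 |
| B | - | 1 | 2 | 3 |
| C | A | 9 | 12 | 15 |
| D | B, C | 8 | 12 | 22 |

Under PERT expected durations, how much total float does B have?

18 days

te_A = (1 + 4·7 + 19)/6 = 48/6 = 8
te_B = (1 + 4·2 + 3)/6 = 12/6 = 2
te_C = (9 + 4·12 + 15)/6 = 72/6 = 12
te_D = (8 + 4·12 + 22)/6 = 78/6 = 13

Forward pass:
ES_A = 0; EF_A = 8
ES_B = 0; EF_B = 2
ES_C = 8; EF_C = 8+12 = 20
ES_D = max(EF_B=2, EF_C=20) = 20; EF_D = 20+13 = 33
Expected project duration μ = 33 days. Critical path: A → C → D.

Backward pass:
LF_D = 33; LS_D = 33−13 = 20
LF_C = LS_D = 20; LS_C = 20−12 = 8
LF_B = LS_D = 20; LS_B = 20−2 = 18
LF_A = LS_C = 8; LS_A = 8−8 = 0
Slack_B = LS_B − ES_B = 18 − 0 = 18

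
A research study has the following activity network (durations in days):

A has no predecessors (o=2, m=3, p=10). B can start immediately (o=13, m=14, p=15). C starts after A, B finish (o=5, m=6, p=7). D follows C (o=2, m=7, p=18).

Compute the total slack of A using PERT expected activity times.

10 days

te_A = (2 + 4·3 + 10)/6 = 24/6 = 4
te_B = (13 + 4·14 + 15)/6 = 84/6 = 14
te_C = (5 + 4·6 + 7)/6 = 36/6 = 6
te_D = (2 + 4·7 + 18)/6 = 48/6 = 8

Forward pass:
ES_A = 0; EF_A = 4
ES_B = 0; EF_B = 14
ES_C = max(EF_A=4, EF_B=14) = 14; EF_C = 14+6 = 20
ES_D = 20; EF_D = 20+8 = 28
Expected project duration μ = 28 days. Critical path: B → C → D.

Backward pass:
LF_D = 28; LS_D = 28−8 = 20
LF_C = LS_D = 20; LS_C = 20−6 = 14
LF_B = LS_C = 14; LS_B = 14−14 = 0
LF_A = LS_C = 14; LS_A = 14−4 = 10
Slack_A = LS_A − ES_A = 10 − 0 = 10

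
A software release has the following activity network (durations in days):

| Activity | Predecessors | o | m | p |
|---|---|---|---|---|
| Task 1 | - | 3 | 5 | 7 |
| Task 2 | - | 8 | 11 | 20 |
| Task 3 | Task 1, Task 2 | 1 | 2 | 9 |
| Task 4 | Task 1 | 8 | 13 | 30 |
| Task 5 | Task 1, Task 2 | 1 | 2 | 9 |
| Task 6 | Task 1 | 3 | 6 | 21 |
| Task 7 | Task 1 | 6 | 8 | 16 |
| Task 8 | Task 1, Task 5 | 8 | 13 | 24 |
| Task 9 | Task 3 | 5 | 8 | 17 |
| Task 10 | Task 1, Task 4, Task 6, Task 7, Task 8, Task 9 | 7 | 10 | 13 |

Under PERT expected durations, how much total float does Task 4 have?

9 days

te_Task 1 = (3 + 4·5 + 7)/6 = 30/6 = 5
te_Task 2 = (8 + 4·11 + 20)/6 = 72/6 = 12
te_Task 3 = (1 + 4·2 + 9)/6 = 18/6 = 3
te_Task 4 = (8 + 4·13 + 30)/6 = 90/6 = 15
te_Task 5 = (1 + 4·2 + 9)/6 = 18/6 = 3
te_Task 6 = (3 + 4·6 + 21)/6 = 48/6 = 8
te_Task 7 = (6 + 4·8 + 16)/6 = 54/6 = 9
te_Task 8 = (8 + 4·13 + 24)/6 = 84/6 = 14
te_Task 9 = (5 + 4·8 + 17)/6 = 54/6 = 9
te_Task 10 = (7 + 4·10 + 13)/6 = 60/6 = 10

Forward pass:
ES_Task 1 = 0; EF_Task 1 = 5
ES_Task 2 = 0; EF_Task 2 = 12
ES_Task 3 = max(EF_Task 1=5, EF_Task 2=12) = 12; EF_Task 3 = 12+3 = 15
ES_Task 4 = 5; EF_Task 4 = 5+15 = 20
ES_Task 5 = max(EF_Task 1=5, EF_Task 2=12) = 12; EF_Task 5 = 12+3 = 15
ES_Task 6 = 5; EF_Task 6 = 5+8 = 13
ES_Task 7 = 5; EF_Task 7 = 5+9 = 14
ES_Task 8 = max(EF_Task 1=5, EF_Task 5=15) = 15; EF_Task 8 = 15+14 = 29
ES_Task 9 = 15; EF_Task 9 = 15+9 = 24
ES_Task 10 = max(EF_Task 1=5, EF_Task 4=20, EF_Task 6=13, EF_Task 7=14, EF_Task 8=29, EF_Task 9=24) = 29; EF_Task 10 = 29+10 = 39
Expected project duration μ = 39 days. Critical path: Task 2 → Task 5 → Task 8 → Task 10.

Backward pass:
LF_Task 10 = 39; LS_Task 10 = 39−10 = 29
LF_Task 9 = LS_Task 10 = 29; LS_Task 9 = 29−9 = 20
LF_Task 8 = LS_Task 10 = 29; LS_Task 8 = 29−14 = 15
LF_Task 7 = LS_Task 10 = 29; LS_Task 7 = 29−9 = 20
LF_Task 6 = LS_Task 10 = 29; LS_Task 6 = 29−8 = 21
LF_Task 5 = LS_Task 8 = 15; LS_Task 5 = 15−3 = 12
LF_Task 4 = LS_Task 10 = 29; LS_Task 4 = 29−15 = 14
LF_Task 3 = LS_Task 9 = 20; LS_Task 3 = 20−3 = 17
LF_Task 2 = min(LS_Task 3=17, LS_Task 5=12) = 12; LS_Task 2 = 12−12 = 0
LF_Task 1 = min(LS_Task 3=17, LS_Task 4=14, LS_Task 5=12, LS_Task 6=21, LS_Task 7=20, LS_Task 8=15, LS_Task 10=29) = 12; LS_Task 1 = 12−5 = 7
Slack_Task 4 = LS_Task 4 − ES_Task 4 = 14 − 5 = 9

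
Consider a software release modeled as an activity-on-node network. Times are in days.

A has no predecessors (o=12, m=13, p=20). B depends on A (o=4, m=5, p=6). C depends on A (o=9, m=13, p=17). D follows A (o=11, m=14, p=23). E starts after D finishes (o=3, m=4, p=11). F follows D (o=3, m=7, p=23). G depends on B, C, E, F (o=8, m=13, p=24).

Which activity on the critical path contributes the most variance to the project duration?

te_A = (12 + 4·13 + 20)/6 = 84/6 = 14; σ²_A = ((20−12)/6)² = 1.778
te_B = (4 + 4·5 + 6)/6 = 30/6 = 5; σ²_B = ((6−4)/6)² = 0.111
te_C = (9 + 4·13 + 17)/6 = 78/6 = 13; σ²_C = ((17−9)/6)² = 1.778
te_D = (11 + 4·14 + 23)/6 = 90/6 = 15; σ²_D = ((23−11)/6)² = 4.000
te_E = (3 + 4·4 + 11)/6 = 30/6 = 5; σ²_E = ((11−3)/6)² = 1.778
te_F = (3 + 4·7 + 23)/6 = 54/6 = 9; σ²_F = ((23−3)/6)² = 11.111
te_G = (8 + 4·13 + 24)/6 = 84/6 = 14; σ²_G = ((24−8)/6)² = 7.111

Forward pass:
ES_A = 0; EF_A = 14
ES_B = 14; EF_B = 14+5 = 19
ES_C = 14; EF_C = 14+13 = 27
ES_D = 14; EF_D = 14+15 = 29
ES_E = 29; EF_E = 29+5 = 34
ES_F = 29; EF_F = 29+9 = 38
ES_G = max(EF_B=19, EF_C=27, EF_E=34, EF_F=38) = 38; EF_G = 38+14 = 52
Expected project duration μ = 52 days. Critical path: A → D → F → G.

Variances on critical path: σ²_A=1.778, σ²_D=4.000, σ²_F=11.111, σ²_G=7.111.
Largest is σ²_F = 11.111.

F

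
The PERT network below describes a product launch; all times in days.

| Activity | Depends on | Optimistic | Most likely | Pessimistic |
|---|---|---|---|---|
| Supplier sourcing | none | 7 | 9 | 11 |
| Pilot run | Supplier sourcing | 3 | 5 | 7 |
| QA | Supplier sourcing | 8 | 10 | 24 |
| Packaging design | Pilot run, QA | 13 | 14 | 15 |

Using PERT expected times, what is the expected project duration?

te_Supplier sourcing = (7 + 4·9 + 11)/6 = 54/6 = 9
te_Pilot run = (3 + 4·5 + 7)/6 = 30/6 = 5
te_QA = (8 + 4·10 + 24)/6 = 72/6 = 12
te_Packaging design = (13 + 4·14 + 15)/6 = 84/6 = 14

Forward pass:
ES_Supplier sourcing = 0; EF_Supplier sourcing = 9
ES_Pilot run = 9; EF_Pilot run = 9+5 = 14
ES_QA = 9; EF_QA = 9+12 = 21
ES_Packaging design = max(EF_Pilot run=14, EF_QA=21) = 21; EF_Packaging design = 21+14 = 35
Expected project duration μ = 35 days. Critical path: Supplier sourcing → QA → Packaging design.

35 days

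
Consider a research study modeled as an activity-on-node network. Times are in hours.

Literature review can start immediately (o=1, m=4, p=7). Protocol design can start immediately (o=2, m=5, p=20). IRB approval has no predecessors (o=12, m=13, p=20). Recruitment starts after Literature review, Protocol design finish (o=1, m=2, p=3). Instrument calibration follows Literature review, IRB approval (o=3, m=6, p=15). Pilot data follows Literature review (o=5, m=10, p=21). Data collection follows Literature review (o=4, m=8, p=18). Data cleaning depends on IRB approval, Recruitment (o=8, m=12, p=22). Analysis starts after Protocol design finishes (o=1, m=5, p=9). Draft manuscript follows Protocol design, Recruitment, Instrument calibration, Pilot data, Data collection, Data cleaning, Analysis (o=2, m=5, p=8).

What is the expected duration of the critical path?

te_Literature review = (1 + 4·4 + 7)/6 = 24/6 = 4
te_Protocol design = (2 + 4·5 + 20)/6 = 42/6 = 7
te_IRB approval = (12 + 4·13 + 20)/6 = 84/6 = 14
te_Recruitment = (1 + 4·2 + 3)/6 = 12/6 = 2
te_Instrument calibration = (3 + 4·6 + 15)/6 = 42/6 = 7
te_Pilot data = (5 + 4·10 + 21)/6 = 66/6 = 11
te_Data collection = (4 + 4·8 + 18)/6 = 54/6 = 9
te_Data cleaning = (8 + 4·12 + 22)/6 = 78/6 = 13
te_Analysis = (1 + 4·5 + 9)/6 = 30/6 = 5
te_Draft manuscript = (2 + 4·5 + 8)/6 = 30/6 = 5

Forward pass:
ES_Literature review = 0; EF_Literature review = 4
ES_Protocol design = 0; EF_Protocol design = 7
ES_IRB approval = 0; EF_IRB approval = 14
ES_Recruitment = max(EF_Literature review=4, EF_Protocol design=7) = 7; EF_Recruitment = 7+2 = 9
ES_Instrument calibration = max(EF_Literature review=4, EF_IRB approval=14) = 14; EF_Instrument calibration = 14+7 = 21
ES_Pilot data = 4; EF_Pilot data = 4+11 = 15
ES_Data collection = 4; EF_Data collection = 4+9 = 13
ES_Data cleaning = max(EF_IRB approval=14, EF_Recruitment=9) = 14; EF_Data cleaning = 14+13 = 27
ES_Analysis = 7; EF_Analysis = 7+5 = 12
ES_Draft manuscript = max(EF_Protocol design=7, EF_Recruitment=9, EF_Instrument calibration=21, EF_Pilot data=15, EF_Data collection=13, EF_Data cleaning=27, EF_Analysis=12) = 27; EF_Draft manuscript = 27+5 = 32
Expected project duration μ = 32 hours. Critical path: IRB approval → Data cleaning → Draft manuscript.

32 hours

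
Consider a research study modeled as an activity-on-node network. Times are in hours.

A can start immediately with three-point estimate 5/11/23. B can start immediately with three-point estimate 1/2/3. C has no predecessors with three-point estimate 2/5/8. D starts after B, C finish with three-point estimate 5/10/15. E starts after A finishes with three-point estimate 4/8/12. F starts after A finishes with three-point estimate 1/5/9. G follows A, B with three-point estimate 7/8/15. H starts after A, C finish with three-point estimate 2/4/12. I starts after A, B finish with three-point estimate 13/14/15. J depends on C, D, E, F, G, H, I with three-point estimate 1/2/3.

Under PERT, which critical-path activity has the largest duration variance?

A

te_A = (5 + 4·11 + 23)/6 = 72/6 = 12; σ²_A = ((23−5)/6)² = 9.000
te_B = (1 + 4·2 + 3)/6 = 12/6 = 2; σ²_B = ((3−1)/6)² = 0.111
te_C = (2 + 4·5 + 8)/6 = 30/6 = 5; σ²_C = ((8−2)/6)² = 1.000
te_D = (5 + 4·10 + 15)/6 = 60/6 = 10; σ²_D = ((15−5)/6)² = 2.778
te_E = (4 + 4·8 + 12)/6 = 48/6 = 8; σ²_E = ((12−4)/6)² = 1.778
te_F = (1 + 4·5 + 9)/6 = 30/6 = 5; σ²_F = ((9−1)/6)² = 1.778
te_G = (7 + 4·8 + 15)/6 = 54/6 = 9; σ²_G = ((15−7)/6)² = 1.778
te_H = (2 + 4·4 + 12)/6 = 30/6 = 5; σ²_H = ((12−2)/6)² = 2.778
te_I = (13 + 4·14 + 15)/6 = 84/6 = 14; σ²_I = ((15−13)/6)² = 0.111
te_J = (1 + 4·2 + 3)/6 = 12/6 = 2; σ²_J = ((3−1)/6)² = 0.111

Forward pass:
ES_A = 0; EF_A = 12
ES_B = 0; EF_B = 2
ES_C = 0; EF_C = 5
ES_D = max(EF_B=2, EF_C=5) = 5; EF_D = 5+10 = 15
ES_E = 12; EF_E = 12+8 = 20
ES_F = 12; EF_F = 12+5 = 17
ES_G = max(EF_A=12, EF_B=2) = 12; EF_G = 12+9 = 21
ES_H = max(EF_A=12, EF_C=5) = 12; EF_H = 12+5 = 17
ES_I = max(EF_A=12, EF_B=2) = 12; EF_I = 12+14 = 26
ES_J = max(EF_C=5, EF_D=15, EF_E=20, EF_F=17, EF_G=21, EF_H=17, EF_I=26) = 26; EF_J = 26+2 = 28
Expected project duration μ = 28 hours. Critical path: A → I → J.

Variances on critical path: σ²_A=9.000, σ²_I=0.111, σ²_J=0.111.
Largest is σ²_A = 9.000.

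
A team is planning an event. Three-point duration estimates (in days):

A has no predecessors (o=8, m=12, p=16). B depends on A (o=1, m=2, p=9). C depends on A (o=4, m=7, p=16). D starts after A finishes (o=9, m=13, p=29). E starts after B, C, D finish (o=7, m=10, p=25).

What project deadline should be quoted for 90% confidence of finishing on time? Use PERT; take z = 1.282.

te_A = (8 + 4·12 + 16)/6 = 72/6 = 12; σ²_A = ((16−8)/6)² = 1.778
te_B = (1 + 4·2 + 9)/6 = 18/6 = 3; σ²_B = ((9−1)/6)² = 1.778
te_C = (4 + 4·7 + 16)/6 = 48/6 = 8; σ²_C = ((16−4)/6)² = 4.000
te_D = (9 + 4·13 + 29)/6 = 90/6 = 15; σ²_D = ((29−9)/6)² = 11.111
te_E = (7 + 4·10 + 25)/6 = 72/6 = 12; σ²_E = ((25−7)/6)² = 9.000

Forward pass:
ES_A = 0; EF_A = 12
ES_B = 12; EF_B = 12+3 = 15
ES_C = 12; EF_C = 12+8 = 20
ES_D = 12; EF_D = 12+15 = 27
ES_E = max(EF_B=15, EF_C=20, EF_D=27) = 27; EF_E = 27+12 = 39
Expected project duration μ = 39 days. Critical path: A → D → E.

Variance along critical path = 1.778 + 11.111 + 9.000 = 21.889; σ = 4.679 days.
D = μ + z·σ = 39 + 1.282·4.679 = 45.0 days

45.0 days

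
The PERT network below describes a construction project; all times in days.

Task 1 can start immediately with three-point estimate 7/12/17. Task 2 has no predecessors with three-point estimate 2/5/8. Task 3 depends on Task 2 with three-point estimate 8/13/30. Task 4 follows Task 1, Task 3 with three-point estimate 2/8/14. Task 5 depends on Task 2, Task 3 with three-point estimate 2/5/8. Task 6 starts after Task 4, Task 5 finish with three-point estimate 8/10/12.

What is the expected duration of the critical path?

38 days

te_Task 1 = (7 + 4·12 + 17)/6 = 72/6 = 12
te_Task 2 = (2 + 4·5 + 8)/6 = 30/6 = 5
te_Task 3 = (8 + 4·13 + 30)/6 = 90/6 = 15
te_Task 4 = (2 + 4·8 + 14)/6 = 48/6 = 8
te_Task 5 = (2 + 4·5 + 8)/6 = 30/6 = 5
te_Task 6 = (8 + 4·10 + 12)/6 = 60/6 = 10

Forward pass:
ES_Task 1 = 0; EF_Task 1 = 12
ES_Task 2 = 0; EF_Task 2 = 5
ES_Task 3 = 5; EF_Task 3 = 5+15 = 20
ES_Task 4 = max(EF_Task 1=12, EF_Task 3=20) = 20; EF_Task 4 = 20+8 = 28
ES_Task 5 = max(EF_Task 2=5, EF_Task 3=20) = 20; EF_Task 5 = 20+5 = 25
ES_Task 6 = max(EF_Task 4=28, EF_Task 5=25) = 28; EF_Task 6 = 28+10 = 38
Expected project duration μ = 38 days. Critical path: Task 2 → Task 3 → Task 4 → Task 6.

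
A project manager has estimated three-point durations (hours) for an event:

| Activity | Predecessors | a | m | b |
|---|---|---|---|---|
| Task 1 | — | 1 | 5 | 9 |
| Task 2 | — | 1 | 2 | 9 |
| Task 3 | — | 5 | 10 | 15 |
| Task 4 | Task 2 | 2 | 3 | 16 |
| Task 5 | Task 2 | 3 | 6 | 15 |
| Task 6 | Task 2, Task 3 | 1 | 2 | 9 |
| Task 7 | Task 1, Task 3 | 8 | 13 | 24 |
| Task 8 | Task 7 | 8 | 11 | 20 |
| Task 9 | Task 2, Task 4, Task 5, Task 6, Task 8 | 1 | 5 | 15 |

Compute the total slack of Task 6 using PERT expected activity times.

te_Task 1 = (1 + 4·5 + 9)/6 = 30/6 = 5
te_Task 2 = (1 + 4·2 + 9)/6 = 18/6 = 3
te_Task 3 = (5 + 4·10 + 15)/6 = 60/6 = 10
te_Task 4 = (2 + 4·3 + 16)/6 = 30/6 = 5
te_Task 5 = (3 + 4·6 + 15)/6 = 42/6 = 7
te_Task 6 = (1 + 4·2 + 9)/6 = 18/6 = 3
te_Task 7 = (8 + 4·13 + 24)/6 = 84/6 = 14
te_Task 8 = (8 + 4·11 + 20)/6 = 72/6 = 12
te_Task 9 = (1 + 4·5 + 15)/6 = 36/6 = 6

Forward pass:
ES_Task 1 = 0; EF_Task 1 = 5
ES_Task 2 = 0; EF_Task 2 = 3
ES_Task 3 = 0; EF_Task 3 = 10
ES_Task 4 = 3; EF_Task 4 = 3+5 = 8
ES_Task 5 = 3; EF_Task 5 = 3+7 = 10
ES_Task 6 = max(EF_Task 2=3, EF_Task 3=10) = 10; EF_Task 6 = 10+3 = 13
ES_Task 7 = max(EF_Task 1=5, EF_Task 3=10) = 10; EF_Task 7 = 10+14 = 24
ES_Task 8 = 24; EF_Task 8 = 24+12 = 36
ES_Task 9 = max(EF_Task 2=3, EF_Task 4=8, EF_Task 5=10, EF_Task 6=13, EF_Task 8=36) = 36; EF_Task 9 = 36+6 = 42
Expected project duration μ = 42 hours. Critical path: Task 3 → Task 7 → Task 8 → Task 9.

Backward pass:
LF_Task 9 = 42; LS_Task 9 = 42−6 = 36
LF_Task 8 = LS_Task 9 = 36; LS_Task 8 = 36−12 = 24
LF_Task 7 = LS_Task 8 = 24; LS_Task 7 = 24−14 = 10
LF_Task 6 = LS_Task 9 = 36; LS_Task 6 = 36−3 = 33
LF_Task 5 = LS_Task 9 = 36; LS_Task 5 = 36−7 = 29
LF_Task 4 = LS_Task 9 = 36; LS_Task 4 = 36−5 = 31
LF_Task 3 = min(LS_Task 6=33, LS_Task 7=10) = 10; LS_Task 3 = 10−10 = 0
LF_Task 2 = min(LS_Task 4=31, LS_Task 5=29, LS_Task 6=33, LS_Task 9=36) = 29; LS_Task 2 = 29−3 = 26
LF_Task 1 = LS_Task 7 = 10; LS_Task 1 = 10−5 = 5
Slack_Task 6 = LS_Task 6 − ES_Task 6 = 33 − 10 = 23

23 hours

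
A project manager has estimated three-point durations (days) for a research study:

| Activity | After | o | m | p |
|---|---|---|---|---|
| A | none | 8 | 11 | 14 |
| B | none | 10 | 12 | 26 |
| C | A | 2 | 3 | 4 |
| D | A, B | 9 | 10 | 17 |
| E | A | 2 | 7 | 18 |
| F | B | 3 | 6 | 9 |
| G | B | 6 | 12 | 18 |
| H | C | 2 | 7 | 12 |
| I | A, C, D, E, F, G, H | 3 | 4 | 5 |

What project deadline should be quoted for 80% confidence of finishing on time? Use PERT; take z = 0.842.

32.8 days

te_A = (8 + 4·11 + 14)/6 = 66/6 = 11; σ²_A = ((14−8)/6)² = 1.000
te_B = (10 + 4·12 + 26)/6 = 84/6 = 14; σ²_B = ((26−10)/6)² = 7.111
te_C = (2 + 4·3 + 4)/6 = 18/6 = 3; σ²_C = ((4−2)/6)² = 0.111
te_D = (9 + 4·10 + 17)/6 = 66/6 = 11; σ²_D = ((17−9)/6)² = 1.778
te_E = (2 + 4·7 + 18)/6 = 48/6 = 8; σ²_E = ((18−2)/6)² = 7.111
te_F = (3 + 4·6 + 9)/6 = 36/6 = 6; σ²_F = ((9−3)/6)² = 1.000
te_G = (6 + 4·12 + 18)/6 = 72/6 = 12; σ²_G = ((18−6)/6)² = 4.000
te_H = (2 + 4·7 + 12)/6 = 42/6 = 7; σ²_H = ((12−2)/6)² = 2.778
te_I = (3 + 4·4 + 5)/6 = 24/6 = 4; σ²_I = ((5−3)/6)² = 0.111

Forward pass:
ES_A = 0; EF_A = 11
ES_B = 0; EF_B = 14
ES_C = 11; EF_C = 11+3 = 14
ES_D = max(EF_A=11, EF_B=14) = 14; EF_D = 14+11 = 25
ES_E = 11; EF_E = 11+8 = 19
ES_F = 14; EF_F = 14+6 = 20
ES_G = 14; EF_G = 14+12 = 26
ES_H = 14; EF_H = 14+7 = 21
ES_I = max(EF_A=11, EF_C=14, EF_D=25, EF_E=19, EF_F=20, EF_G=26, EF_H=21) = 26; EF_I = 26+4 = 30
Expected project duration μ = 30 days. Critical path: B → G → I.

Variance along critical path = 7.111 + 4.000 + 0.111 = 11.222; σ = 3.350 days.
D = μ + z·σ = 30 + 0.842·3.350 = 32.8 days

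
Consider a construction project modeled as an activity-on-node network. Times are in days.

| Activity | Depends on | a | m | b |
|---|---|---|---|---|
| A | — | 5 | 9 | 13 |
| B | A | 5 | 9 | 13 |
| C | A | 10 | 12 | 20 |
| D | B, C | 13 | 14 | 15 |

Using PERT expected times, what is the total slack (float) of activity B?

4 days

te_A = (5 + 4·9 + 13)/6 = 54/6 = 9
te_B = (5 + 4·9 + 13)/6 = 54/6 = 9
te_C = (10 + 4·12 + 20)/6 = 78/6 = 13
te_D = (13 + 4·14 + 15)/6 = 84/6 = 14

Forward pass:
ES_A = 0; EF_A = 9
ES_B = 9; EF_B = 9+9 = 18
ES_C = 9; EF_C = 9+13 = 22
ES_D = max(EF_B=18, EF_C=22) = 22; EF_D = 22+14 = 36
Expected project duration μ = 36 days. Critical path: A → C → D.

Backward pass:
LF_D = 36; LS_D = 36−14 = 22
LF_C = LS_D = 22; LS_C = 22−13 = 9
LF_B = LS_D = 22; LS_B = 22−9 = 13
LF_A = min(LS_B=13, LS_C=9) = 9; LS_A = 9−9 = 0
Slack_B = LS_B − ES_B = 13 − 9 = 4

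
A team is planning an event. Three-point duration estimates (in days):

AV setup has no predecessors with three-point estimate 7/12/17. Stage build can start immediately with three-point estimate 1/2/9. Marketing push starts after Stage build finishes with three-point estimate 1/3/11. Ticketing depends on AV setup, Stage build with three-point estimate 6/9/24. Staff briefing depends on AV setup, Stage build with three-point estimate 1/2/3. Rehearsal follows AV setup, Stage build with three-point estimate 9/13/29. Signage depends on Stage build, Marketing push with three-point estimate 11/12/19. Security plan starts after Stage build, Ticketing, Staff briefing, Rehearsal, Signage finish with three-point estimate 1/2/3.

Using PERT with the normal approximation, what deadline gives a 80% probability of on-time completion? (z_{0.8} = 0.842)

32.2 days

te_AV setup = (7 + 4·12 + 17)/6 = 72/6 = 12; σ²_AV setup = ((17−7)/6)² = 2.778
te_Stage build = (1 + 4·2 + 9)/6 = 18/6 = 3; σ²_Stage build = ((9−1)/6)² = 1.778
te_Marketing push = (1 + 4·3 + 11)/6 = 24/6 = 4; σ²_Marketing push = ((11−1)/6)² = 2.778
te_Ticketing = (6 + 4·9 + 24)/6 = 66/6 = 11; σ²_Ticketing = ((24−6)/6)² = 9.000
te_Staff briefing = (1 + 4·2 + 3)/6 = 12/6 = 2; σ²_Staff briefing = ((3−1)/6)² = 0.111
te_Rehearsal = (9 + 4·13 + 29)/6 = 90/6 = 15; σ²_Rehearsal = ((29−9)/6)² = 11.111
te_Signage = (11 + 4·12 + 19)/6 = 78/6 = 13; σ²_Signage = ((19−11)/6)² = 1.778
te_Security plan = (1 + 4·2 + 3)/6 = 12/6 = 2; σ²_Security plan = ((3−1)/6)² = 0.111

Forward pass:
ES_AV setup = 0; EF_AV setup = 12
ES_Stage build = 0; EF_Stage build = 3
ES_Marketing push = 3; EF_Marketing push = 3+4 = 7
ES_Ticketing = max(EF_AV setup=12, EF_Stage build=3) = 12; EF_Ticketing = 12+11 = 23
ES_Staff briefing = max(EF_AV setup=12, EF_Stage build=3) = 12; EF_Staff briefing = 12+2 = 14
ES_Rehearsal = max(EF_AV setup=12, EF_Stage build=3) = 12; EF_Rehearsal = 12+15 = 27
ES_Signage = max(EF_Stage build=3, EF_Marketing push=7) = 7; EF_Signage = 7+13 = 20
ES_Security plan = max(EF_Stage build=3, EF_Ticketing=23, EF_Staff briefing=14, EF_Rehearsal=27, EF_Signage=20) = 27; EF_Security plan = 27+2 = 29
Expected project duration μ = 29 days. Critical path: AV setup → Rehearsal → Security plan.

Variance along critical path = 2.778 + 11.111 + 0.111 = 14.000; σ = 3.742 days.
D = μ + z·σ = 29 + 0.842·3.742 = 32.2 days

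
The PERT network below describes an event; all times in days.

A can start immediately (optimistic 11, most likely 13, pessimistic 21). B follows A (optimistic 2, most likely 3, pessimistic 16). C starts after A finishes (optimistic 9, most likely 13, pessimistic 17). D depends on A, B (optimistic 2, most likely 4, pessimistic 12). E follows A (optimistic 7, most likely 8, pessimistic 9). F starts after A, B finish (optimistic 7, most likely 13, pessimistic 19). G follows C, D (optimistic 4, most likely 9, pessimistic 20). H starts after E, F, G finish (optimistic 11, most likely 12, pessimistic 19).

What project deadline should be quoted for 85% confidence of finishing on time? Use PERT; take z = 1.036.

53.8 days

te_A = (11 + 4·13 + 21)/6 = 84/6 = 14; σ²_A = ((21−11)/6)² = 2.778
te_B = (2 + 4·3 + 16)/6 = 30/6 = 5; σ²_B = ((16−2)/6)² = 5.444
te_C = (9 + 4·13 + 17)/6 = 78/6 = 13; σ²_C = ((17−9)/6)² = 1.778
te_D = (2 + 4·4 + 12)/6 = 30/6 = 5; σ²_D = ((12−2)/6)² = 2.778
te_E = (7 + 4·8 + 9)/6 = 48/6 = 8; σ²_E = ((9−7)/6)² = 0.111
te_F = (7 + 4·13 + 19)/6 = 78/6 = 13; σ²_F = ((19−7)/6)² = 4.000
te_G = (4 + 4·9 + 20)/6 = 60/6 = 10; σ²_G = ((20−4)/6)² = 7.111
te_H = (11 + 4·12 + 19)/6 = 78/6 = 13; σ²_H = ((19−11)/6)² = 1.778

Forward pass:
ES_A = 0; EF_A = 14
ES_B = 14; EF_B = 14+5 = 19
ES_C = 14; EF_C = 14+13 = 27
ES_D = max(EF_A=14, EF_B=19) = 19; EF_D = 19+5 = 24
ES_E = 14; EF_E = 14+8 = 22
ES_F = max(EF_A=14, EF_B=19) = 19; EF_F = 19+13 = 32
ES_G = max(EF_C=27, EF_D=24) = 27; EF_G = 27+10 = 37
ES_H = max(EF_E=22, EF_F=32, EF_G=37) = 37; EF_H = 37+13 = 50
Expected project duration μ = 50 days. Critical path: A → C → G → H.

Variance along critical path = 2.778 + 1.778 + 7.111 + 1.778 = 13.444; σ = 3.667 days.
D = μ + z·σ = 50 + 1.036·3.667 = 53.8 days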